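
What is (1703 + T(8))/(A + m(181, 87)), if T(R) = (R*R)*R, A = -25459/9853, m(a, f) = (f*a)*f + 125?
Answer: 49265/30473381 ≈ 0.0016167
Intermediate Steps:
m(a, f) = 125 + a*f² (m(a, f) = (a*f)*f + 125 = a*f² + 125 = 125 + a*f²)
A = -25459/9853 (A = -25459*1/9853 = -25459/9853 ≈ -2.5839)
T(R) = R³ (T(R) = R²*R = R³)
(1703 + T(8))/(A + m(181, 87)) = (1703 + 8³)/(-25459/9853 + (125 + 181*87²)) = (1703 + 512)/(-25459/9853 + (125 + 181*7569)) = 2215/(-25459/9853 + (125 + 1369989)) = 2215/(-25459/9853 + 1370114) = 2215/(13499707783/9853) = 2215*(9853/13499707783) = 49265/30473381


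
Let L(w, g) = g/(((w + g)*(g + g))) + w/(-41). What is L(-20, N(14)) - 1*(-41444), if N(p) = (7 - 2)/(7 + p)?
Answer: 1410355059/34030 ≈ 41444.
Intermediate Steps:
N(p) = 5/(7 + p)
L(w, g) = 1/(2*(g + w)) - w/41 (L(w, g) = g/(((g + w)*(2*g))) + w*(-1/41) = g/((2*g*(g + w))) - w/41 = g*(1/(2*g*(g + w))) - w/41 = 1/(2*(g + w)) - w/41)
L(-20, N(14)) - 1*(-41444) = (1/2 - 1/41*(-20)**2 - 1/41*5/(7 + 14)*(-20))/(5/(7 + 14) - 20) - 1*(-41444) = (1/2 - 1/41*400 - 1/41*5/21*(-20))/(5/21 - 20) + 41444 = (1/2 - 400/41 - 1/41*5*(1/21)*(-20))/(5*(1/21) - 20) + 41444 = (1/2 - 400/41 - 1/41*5/21*(-20))/(5/21 - 20) + 41444 = (1/2 - 400/41 + 100/861)/(-415/21) + 41444 = -21/415*(-15739/1722) + 41444 = 15739/34030 + 41444 = 1410355059/34030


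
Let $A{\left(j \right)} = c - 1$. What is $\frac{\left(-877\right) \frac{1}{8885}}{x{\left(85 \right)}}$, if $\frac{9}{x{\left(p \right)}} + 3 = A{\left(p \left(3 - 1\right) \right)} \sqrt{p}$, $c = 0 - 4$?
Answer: $\frac{877}{26655} + \frac{877 \sqrt{85}}{15993} \approx 0.53847$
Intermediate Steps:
$c = -4$ ($c = 0 - 4 = -4$)
$A{\left(j \right)} = -5$ ($A{\left(j \right)} = -4 - 1 = -5$)
$x{\left(p \right)} = \frac{9}{-3 - 5 \sqrt{p}}$
$\frac{\left(-877\right) \frac{1}{8885}}{x{\left(85 \right)}} = \frac{\left(-877\right) \frac{1}{8885}}{\left(-9\right) \frac{1}{3 + 5 \sqrt{85}}} = \left(-877\right) \frac{1}{8885} \left(- \frac{1}{3} - \frac{5 \sqrt{85}}{9}\right) = - \frac{877 \left(- \frac{1}{3} - \frac{5 \sqrt{85}}{9}\right)}{8885} = \frac{877}{26655} + \frac{877 \sqrt{85}}{15993}$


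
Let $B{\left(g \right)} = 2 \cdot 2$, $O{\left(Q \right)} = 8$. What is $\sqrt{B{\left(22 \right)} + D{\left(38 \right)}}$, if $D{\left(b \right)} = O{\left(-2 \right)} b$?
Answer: $2 \sqrt{77} \approx 17.55$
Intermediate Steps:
$B{\left(g \right)} = 4$
$D{\left(b \right)} = 8 b$
$\sqrt{B{\left(22 \right)} + D{\left(38 \right)}} = \sqrt{4 + 8 \cdot 38} = \sqrt{4 + 304} = \sqrt{308} = 2 \sqrt{77}$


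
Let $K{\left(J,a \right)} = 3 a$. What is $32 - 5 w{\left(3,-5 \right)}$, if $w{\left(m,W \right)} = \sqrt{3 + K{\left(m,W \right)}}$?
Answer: $32 - 10 i \sqrt{3} \approx 32.0 - 17.32 i$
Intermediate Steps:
$w{\left(m,W \right)} = \sqrt{3 + 3 W}$
$32 - 5 w{\left(3,-5 \right)} = 32 - 5 \sqrt{3 + 3 \left(-5\right)} = 32 - 5 \sqrt{3 - 15} = 32 - 5 \sqrt{-12} = 32 - 5 \cdot 2 i \sqrt{3} = 32 - 10 i \sqrt{3}$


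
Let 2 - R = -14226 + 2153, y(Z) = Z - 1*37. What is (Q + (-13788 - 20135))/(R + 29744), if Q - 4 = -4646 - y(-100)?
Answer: -38428/41819 ≈ -0.91891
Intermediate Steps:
y(Z) = -37 + Z (y(Z) = Z - 37 = -37 + Z)
R = 12075 (R = 2 - (-14226 + 2153) = 2 - 1*(-12073) = 2 + 12073 = 12075)
Q = -4505 (Q = 4 + (-4646 - (-37 - 100)) = 4 + (-4646 - 1*(-137)) = 4 + (-4646 + 137) = 4 - 4509 = -4505)
(Q + (-13788 - 20135))/(R + 29744) = (-4505 + (-13788 - 20135))/(12075 + 29744) = (-4505 - 33923)/41819 = -38428*1/41819 = -38428/41819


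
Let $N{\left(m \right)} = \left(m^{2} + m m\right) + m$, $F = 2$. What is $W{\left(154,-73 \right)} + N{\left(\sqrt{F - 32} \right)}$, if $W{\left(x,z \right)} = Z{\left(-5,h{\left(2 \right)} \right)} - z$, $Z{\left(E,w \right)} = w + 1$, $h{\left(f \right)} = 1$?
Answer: $15 + i \sqrt{30} \approx 15.0 + 5.4772 i$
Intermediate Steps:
$Z{\left(E,w \right)} = 1 + w$
$W{\left(x,z \right)} = 2 - z$ ($W{\left(x,z \right)} = \left(1 + 1\right) - z = 2 - z$)
$N{\left(m \right)} = m + 2 m^{2}$ ($N{\left(m \right)} = \left(m^{2} + m^{2}\right) + m = 2 m^{2} + m = m + 2 m^{2}$)
$W{\left(154,-73 \right)} + N{\left(\sqrt{F - 32} \right)} = \left(2 - -73\right) + \sqrt{2 - 32} \left(1 + 2 \sqrt{2 - 32}\right) = \left(2 + 73\right) + \sqrt{-30} \left(1 + 2 \sqrt{-30}\right) = 75 + i \sqrt{30} \left(1 + 2 i \sqrt{30}\right)$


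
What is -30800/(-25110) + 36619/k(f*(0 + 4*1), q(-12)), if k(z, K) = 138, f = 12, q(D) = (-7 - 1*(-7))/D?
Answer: 30791783/115506 ≈ 266.58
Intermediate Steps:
q(D) = 0 (q(D) = (-7 + 7)/D = 0/D = 0)
-30800/(-25110) + 36619/k(f*(0 + 4*1), q(-12)) = -30800/(-25110) + 36619/138 = -30800*(-1/25110) + 36619*(1/138) = 3080/2511 + 36619/138 = 30791783/115506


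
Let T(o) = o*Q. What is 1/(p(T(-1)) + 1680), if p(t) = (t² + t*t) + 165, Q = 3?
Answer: 1/1863 ≈ 0.00053677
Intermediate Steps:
T(o) = 3*o (T(o) = o*3 = 3*o)
p(t) = 165 + 2*t² (p(t) = (t² + t²) + 165 = 2*t² + 165 = 165 + 2*t²)
1/(p(T(-1)) + 1680) = 1/((165 + 2*(3*(-1))²) + 1680) = 1/((165 + 2*(-3)²) + 1680) = 1/((165 + 2*9) + 1680) = 1/((165 + 18) + 1680) = 1/(183 + 1680) = 1/1863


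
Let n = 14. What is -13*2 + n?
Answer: -12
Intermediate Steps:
-13*2 + n = -13*2 + 14 = -26 + 14 = -12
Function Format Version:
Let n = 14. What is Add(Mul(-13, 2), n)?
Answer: -12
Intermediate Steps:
Add(Mul(-13, 2), n) = Add(Mul(-13, 2), 14) = Add(-26, 14) = -12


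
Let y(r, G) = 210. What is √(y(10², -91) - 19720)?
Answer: I*√19510 ≈ 139.68*I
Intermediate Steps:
√(y(10², -91) - 19720) = √(210 - 19720) = √(-19510) = I*√19510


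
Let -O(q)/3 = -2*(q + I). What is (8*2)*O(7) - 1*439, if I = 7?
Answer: 905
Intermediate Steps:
O(q) = 42 + 6*q (O(q) = -(-6)*(q + 7) = -(-6)*(7 + q) = -3*(-14 - 2*q) = 42 + 6*q)
(8*2)*O(7) - 1*439 = (8*2)*(42 + 6*7) - 1*439 = 16*(42 + 42) - 439 = 16*84 - 439 = 1344 - 439 = 905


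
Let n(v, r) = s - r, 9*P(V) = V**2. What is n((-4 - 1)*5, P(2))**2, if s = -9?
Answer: 7225/81 ≈ 89.198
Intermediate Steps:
P(V) = V**2/9
n(v, r) = -9 - r
n((-4 - 1)*5, P(2))**2 = (-9 - 2**2/9)**2 = (-9 - 4/9)**2 = (-85/9)**2 = 7225/81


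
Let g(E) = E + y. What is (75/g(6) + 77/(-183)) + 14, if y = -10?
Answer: -3785/732 ≈ -5.1708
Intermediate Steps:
g(E) = -10 + E (g(E) = E - 10 = -10 + E)
(75/g(6) + 77/(-183)) + 14 = (75/(-10 + 6) + 77/(-183)) + 14 = (75/(-4) + 77*(-1/183)) + 14 = (75*(-¼) - 77/183) + 14 = (-75/4 - 77/183) + 14 = -14033/732 + 14 = -3785/732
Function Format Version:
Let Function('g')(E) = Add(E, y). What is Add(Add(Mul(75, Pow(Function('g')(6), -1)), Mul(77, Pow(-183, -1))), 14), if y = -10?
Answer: Rational(-3785, 732) ≈ -5.1708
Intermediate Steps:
Function('g')(E) = Add(-10, E) (Function('g')(E) = Add(E, -10) = Add(-10, E))
Add(Add(Mul(75, Pow(Function('g')(6), -1)), Mul(77, Pow(-183, -1))), 14) = Add(Add(Mul(75, Pow(Add(-10, 6), -1)), Mul(77, Pow(-183, -1))), 14) = Add(Add(Mul(75, Pow(-4, -1)), Mul(77, Rational(-1, 183))), 14) = Add(Add(Mul(75, Rational(-1, 4)), Rational(-77, 183)), 14) = Add(Add(Rational(-75, 4), Rational(-77, 183)), 14) = Add(Rational(-14033, 732), 14) = Rational(-3785, 732)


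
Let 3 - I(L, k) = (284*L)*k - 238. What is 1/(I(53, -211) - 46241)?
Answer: 1/3129972 ≈ 3.1949e-7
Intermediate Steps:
I(L, k) = 241 - 284*L*k (I(L, k) = 3 - ((284*L)*k - 238) = 3 - (284*L*k - 238) = 3 - (-238 + 284*L*k) = 3 + (238 - 284*L*k) = 241 - 284*L*k)
1/(I(53, -211) - 46241) = 1/((241 - 284*53*(-211)) - 46241) = 1/((241 + 3175972) - 46241) = 1/(3176213 - 46241) = 1/3129972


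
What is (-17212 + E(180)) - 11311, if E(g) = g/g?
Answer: -28522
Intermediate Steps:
E(g) = 1
(-17212 + E(180)) - 11311 = (-17212 + 1) - 11311 = -17211 - 11311 = -28522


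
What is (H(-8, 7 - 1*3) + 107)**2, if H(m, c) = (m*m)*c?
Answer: 131769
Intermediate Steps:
H(m, c) = c*m**2 (H(m, c) = m**2*c = c*m**2)
(H(-8, 7 - 1*3) + 107)**2 = ((7 - 1*3)*(-8)**2 + 107)**2 = ((7 - 3)*64 + 107)**2 = (4*64 + 107)**2 = (256 + 107)**2 = 363**2 = 131769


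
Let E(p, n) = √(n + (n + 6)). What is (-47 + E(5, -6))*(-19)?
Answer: 893 - 19*I*√6 ≈ 893.0 - 46.54*I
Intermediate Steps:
E(p, n) = √(6 + 2*n) (E(p, n) = √(n + (6 + n)) = √(6 + 2*n))
(-47 + E(5, -6))*(-19) = (-47 + √(6 + 2*(-6)))*(-19) = (-47 + √(6 - 12))*(-19) = (-47 + √(-6))*(-19) = (-47 + I*√6)*(-19) = 893 - 19*I*√6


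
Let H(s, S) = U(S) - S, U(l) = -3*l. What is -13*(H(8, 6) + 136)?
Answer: -1456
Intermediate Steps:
H(s, S) = -4*S (H(s, S) = -3*S - S = -4*S)
-13*(H(8, 6) + 136) = -13*(-4*6 + 136) = -13*(-24 + 136) = -13*112 = -1456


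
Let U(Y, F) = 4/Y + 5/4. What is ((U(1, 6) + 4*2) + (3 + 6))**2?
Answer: 7921/16 ≈ 495.06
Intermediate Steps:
U(Y, F) = 5/4 + 4/Y (U(Y, F) = 4/Y + 5*(1/4) = 4/Y + 5/4 = 5/4 + 4/Y)
((U(1, 6) + 4*2) + (3 + 6))**2 = (((5/4 + 4/1) + 4*2) + (3 + 6))**2 = (((5/4 + 4*1) + 8) + 9)**2 = (((5/4 + 4) + 8) + 9)**2 = ((21/4 + 8) + 9)**2 = (53/4 + 9)**2 = (89/4)**2 = 7921/16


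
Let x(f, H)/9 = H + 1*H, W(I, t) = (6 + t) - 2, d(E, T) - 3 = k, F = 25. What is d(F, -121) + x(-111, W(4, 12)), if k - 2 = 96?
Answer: 389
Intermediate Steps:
k = 98 (k = 2 + 96 = 98)
d(E, T) = 101 (d(E, T) = 3 + 98 = 101)
W(I, t) = 4 + t
x(f, H) = 18*H (x(f, H) = 9*(H + 1*H) = 9*(H + H) = 9*(2*H) = 18*H)
d(F, -121) + x(-111, W(4, 12)) = 101 + 18*(4 + 12) = 101 + 18*16 = 101 + 288 = 389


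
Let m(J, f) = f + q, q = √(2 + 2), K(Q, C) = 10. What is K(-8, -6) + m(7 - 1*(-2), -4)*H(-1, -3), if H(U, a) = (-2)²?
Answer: 2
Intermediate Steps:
q = 2 (q = √4 = 2)
m(J, f) = 2 + f (m(J, f) = f + 2 = 2 + f)
H(U, a) = 4
K(-8, -6) + m(7 - 1*(-2), -4)*H(-1, -3) = 10 + (2 - 4)*4 = 10 - 2*4 = 10 - 8 = 2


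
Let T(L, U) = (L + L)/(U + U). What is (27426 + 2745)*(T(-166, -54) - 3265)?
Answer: -885740104/9 ≈ -9.8416e+7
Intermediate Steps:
T(L, U) = L/U (T(L, U) = (2*L)/((2*U)) = (2*L)*(1/(2*U)) = L/U)
(27426 + 2745)*(T(-166, -54) - 3265) = (27426 + 2745)*(-166/(-54) - 3265) = 30171*(-166*(-1/54) - 3265) = 30171*(83/27 - 3265) = 30171*(-88072/27) = -885740104/9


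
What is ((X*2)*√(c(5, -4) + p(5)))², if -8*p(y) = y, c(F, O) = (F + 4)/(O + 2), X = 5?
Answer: -1025/2 ≈ -512.50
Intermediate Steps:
c(F, O) = (4 + F)/(2 + O)
p(y) = -y/8
((X*2)*√(c(5, -4) + p(5)))² = ((5*2)*√((4 + 5)/(2 - 4) - ⅛*5))² = (10*√(9/(-2) - 5/8))² = (10*√(-½*9 - 5/8))² = (10*√(-9/2 - 5/8))² = (10*√(-41/8))² = (10*(I*√82/4))² = (5*I*√82/2)² = -1025/2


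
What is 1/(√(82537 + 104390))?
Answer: √186927/186927 ≈ 0.0023129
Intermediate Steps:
1/(√(82537 + 104390)) = 1/(√186927) = √186927/186927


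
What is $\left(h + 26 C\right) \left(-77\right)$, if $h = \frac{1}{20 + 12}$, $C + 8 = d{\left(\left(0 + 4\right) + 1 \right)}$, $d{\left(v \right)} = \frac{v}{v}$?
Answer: $\frac{448371}{32} \approx 14012.0$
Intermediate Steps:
$d{\left(v \right)} = 1$
$C = -7$ ($C = -8 + 1 = -7$)
$h = \frac{1}{32} \approx 0.03125$
$\left(h + 26 C\right) \left(-77\right) = \left(\frac{1}{32} + 26 \left(-7\right)\right) \left(-77\right) = \left(\frac{1}{32} - 182\right) \left(-77\right) = \left(- \frac{5823}{32}\right) \left(-77\right) = \frac{448371}{32}$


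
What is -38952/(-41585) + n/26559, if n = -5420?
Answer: 809135468/1104456015 ≈ 0.73261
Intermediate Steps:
-38952/(-41585) + n/26559 = -38952/(-41585) - 5420/26559 = -38952*(-1/41585) - 5420*1/26559 = 38952/41585 - 5420/26559 = 809135468/1104456015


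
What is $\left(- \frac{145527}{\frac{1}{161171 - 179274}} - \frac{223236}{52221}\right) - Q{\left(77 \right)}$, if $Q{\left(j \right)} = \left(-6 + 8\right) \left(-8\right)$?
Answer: $\frac{3527562416959}{1339} \approx 2.6345 \cdot 10^{9}$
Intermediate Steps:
$Q{\left(j \right)} = -16$ ($Q{\left(j \right)} = 2 \left(-8\right) = -16$)
$\left(- \frac{145527}{\frac{1}{161171 - 179274}} - \frac{223236}{52221}\right) - Q{\left(77 \right)} = \left(- \frac{145527}{\frac{1}{161171 - 179274}} - \frac{223236}{52221}\right) - -16 = \left(- \frac{145527}{\frac{1}{-18103}} - \frac{5724}{1339}\right) + 16 = \left(- \frac{145527}{- \frac{1}{18103}} - \frac{5724}{1339}\right) + 16 = \left(\left(-145527\right) \left(-18103\right) - \frac{5724}{1339}\right) + 16 = \left(2634475281 - \frac{5724}{1339}\right) + 16 = \frac{3527562395535}{1339} + 16 = \frac{3527562416959}{1339}$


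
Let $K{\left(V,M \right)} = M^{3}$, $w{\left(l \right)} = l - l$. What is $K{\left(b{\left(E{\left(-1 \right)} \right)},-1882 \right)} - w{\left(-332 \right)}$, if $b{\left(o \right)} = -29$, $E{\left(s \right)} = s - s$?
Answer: $-6665900968$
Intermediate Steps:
$E{\left(s \right)} = 0$
$w{\left(l \right)} = 0$
$K{\left(b{\left(E{\left(-1 \right)} \right)},-1882 \right)} - w{\left(-332 \right)} = \left(-1882\right)^{3} - 0 = -6665900968 + 0 = -6665900968$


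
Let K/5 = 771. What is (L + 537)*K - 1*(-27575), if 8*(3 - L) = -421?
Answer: 18497155/8 ≈ 2.3121e+6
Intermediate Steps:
K = 3855 (K = 5*771 = 3855)
L = 445/8 (L = 3 - 1/8*(-421) = 3 + 421/8 = 445/8 ≈ 55.625)
(L + 537)*K - 1*(-27575) = (445/8 + 537)*3855 - 1*(-27575) = (4741/8)*3855 + 27575 = 18276555/8 + 27575 = 18497155/8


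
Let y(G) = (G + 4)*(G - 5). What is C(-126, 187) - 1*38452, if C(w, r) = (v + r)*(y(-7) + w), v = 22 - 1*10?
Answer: -56362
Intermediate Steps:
y(G) = (-5 + G)*(4 + G) (y(G) = (4 + G)*(-5 + G) = (-5 + G)*(4 + G))
v = 12 (v = 22 - 10 = 12)
C(w, r) = (12 + r)*(36 + w) (C(w, r) = (12 + r)*((-20 + (-7)**2 - 1*(-7)) + w) = (12 + r)*((-20 + 49 + 7) + w) = (12 + r)*(36 + w))
C(-126, 187) - 1*38452 = (432 + 12*(-126) + 36*187 + 187*(-126)) - 1*38452 = (432 - 1512 + 6732 - 23562) - 38452 = -17910 - 38452 = -56362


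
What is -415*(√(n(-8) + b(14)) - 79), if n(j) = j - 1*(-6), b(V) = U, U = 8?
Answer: 32785 - 415*√6 ≈ 31768.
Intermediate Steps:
b(V) = 8
n(j) = 6 + j (n(j) = j + 6 = 6 + j)
-415*(√(n(-8) + b(14)) - 79) = -415*(√((6 - 8) + 8) - 79) = -415*(√(-2 + 8) - 79) = -415*(√6 - 79) = -415*(-79 + √6) = 32785 - 415*√6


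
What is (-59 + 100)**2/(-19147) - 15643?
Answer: -7305322/467 ≈ -15643.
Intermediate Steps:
(-59 + 100)**2/(-19147) - 15643 = 41**2*(-1/19147) - 15643 = 1681*(-1/19147) - 15643 = -41/467 - 15643 = -7305322/467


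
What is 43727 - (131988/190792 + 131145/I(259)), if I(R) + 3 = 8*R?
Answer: 4308969907771/98687162 ≈ 43663.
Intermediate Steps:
I(R) = -3 + 8*R
43727 - (131988/190792 + 131145/I(259)) = 43727 - (131988/190792 + 131145/(-3 + 8*259)) = 43727 - (131988*(1/190792) + 131145/(-3 + 2072)) = 43727 - (32997/47698 + 131145/2069) = 43727 - 1*6323625003/98687162 = 43727 - 6323625003/98687162 = 4308969907771/98687162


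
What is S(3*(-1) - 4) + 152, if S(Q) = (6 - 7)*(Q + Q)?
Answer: 166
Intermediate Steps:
S(Q) = -2*Q
S(3*(-1) - 4) + 152 = -2*(3*(-1) - 4) + 152 = -2*(-3 - 4) + 152 = -2*(-7) + 152 = 14 + 152 = 166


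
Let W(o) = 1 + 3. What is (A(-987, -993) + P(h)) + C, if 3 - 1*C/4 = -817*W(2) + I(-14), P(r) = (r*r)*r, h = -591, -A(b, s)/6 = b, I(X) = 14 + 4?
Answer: -206406137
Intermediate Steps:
I(X) = 18
W(o) = 4
A(b, s) = -6*b
P(r) = r³ (P(r) = r²*r = r³)
C = 13012 (C = 12 - 4*(-817*4 + 18) = 12 - 4*(-3268 + 18) = 12 - 4*(-3250) = 12 + 13000 = 13012)
(A(-987, -993) + P(h)) + C = (-6*(-987) + (-591)³) + 13012 = (5922 - 206425071) + 13012 = -206419149 + 13012 = -206406137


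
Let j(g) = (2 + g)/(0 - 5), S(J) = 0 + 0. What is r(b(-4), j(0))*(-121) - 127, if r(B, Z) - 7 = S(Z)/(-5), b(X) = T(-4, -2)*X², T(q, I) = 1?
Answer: -974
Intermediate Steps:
S(J) = 0
b(X) = X² (b(X) = 1*X² = X²)
j(g) = -⅖ - g/5 (j(g) = (2 + g)/(-5) = (2 + g)*(-⅕) = -⅖ - g/5)
r(B, Z) = 7 (r(B, Z) = 7 + 0/(-5) = 7 + 0*(-⅕) = 7 + 0 = 7)
r(b(-4), j(0))*(-121) - 127 = 7*(-121) - 127 = -847 - 127 = -974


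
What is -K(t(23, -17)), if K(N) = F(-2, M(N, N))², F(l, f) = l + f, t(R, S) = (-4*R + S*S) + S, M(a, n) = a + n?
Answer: -128164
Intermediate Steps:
t(R, S) = S + S² - 4*R (t(R, S) = (-4*R + S²) + S = (S² - 4*R) + S = S + S² - 4*R)
F(l, f) = f + l
K(N) = (-2 + 2*N)² (K(N) = ((N + N) - 2)² = (2*N - 2)² = (-2 + 2*N)²)
-K(t(23, -17)) = -4*(-1 + (-17 + (-17)² - 4*23))² = -4*(-1 + (-17 + 289 - 92))² = -4*(-1 + 180)² = -4*179² = -4*32041 = -1*128164 = -128164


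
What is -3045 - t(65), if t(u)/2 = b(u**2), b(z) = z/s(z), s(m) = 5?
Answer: -4735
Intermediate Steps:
b(z) = z/5
t(u) = 2*u**2/5 (t(u) = 2*(u**2/5) = 2*u**2/5)
-3045 - t(65) = -3045 - 2*65**2/5 = -3045 - 2*4225/5 = -3045 - 1*1690 = -3045 - 1690 = -4735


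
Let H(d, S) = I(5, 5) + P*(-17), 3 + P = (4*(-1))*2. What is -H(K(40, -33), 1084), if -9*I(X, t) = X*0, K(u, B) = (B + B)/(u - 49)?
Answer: -187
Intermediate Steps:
K(u, B) = 2*B/(-49 + u) (K(u, B) = (2*B)/(-49 + u) = 2*B/(-49 + u))
P = -11 (P = -3 + (4*(-1))*2 = -3 - 4*2 = -3 - 8 = -11)
I(X, t) = 0 (I(X, t) = -X*0/9 = -1/9*0 = 0)
H(d, S) = 187 (H(d, S) = 0 - 11*(-17) = 0 + 187 = 187)
-H(K(40, -33), 1084) = -1*187 = -187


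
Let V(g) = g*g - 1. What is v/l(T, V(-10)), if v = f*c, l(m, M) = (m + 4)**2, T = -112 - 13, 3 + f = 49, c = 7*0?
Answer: 0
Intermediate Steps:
c = 0
f = 46 (f = -3 + 49 = 46)
V(g) = -1 + g**2 (V(g) = g**2 - 1 = -1 + g**2)
T = -125
l(m, M) = (4 + m)**2
v = 0 (v = 46*0 = 0)
v/l(T, V(-10)) = 0/((4 - 125)**2) = 0/((-121)**2) = 0/14641 = 0*(1/14641) = 0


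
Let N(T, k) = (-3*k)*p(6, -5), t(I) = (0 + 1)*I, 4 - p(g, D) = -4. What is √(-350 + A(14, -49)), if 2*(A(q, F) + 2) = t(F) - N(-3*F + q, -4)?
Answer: I*√1698/2 ≈ 20.603*I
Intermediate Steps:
p(g, D) = 8 (p(g, D) = 4 - 1*(-4) = 4 + 4 = 8)
t(I) = I (t(I) = 1*I = I)
N(T, k) = -24*k (N(T, k) = -3*k*8 = -24*k)
A(q, F) = -50 + F/2 (A(q, F) = -2 + (F - (-24)*(-4))/2 = -2 + (F - 1*96)/2 = -2 + (F - 96)/2 = -2 + (-96 + F)/2 = -2 + (-48 + F/2) = -50 + F/2)
√(-350 + A(14, -49)) = √(-350 + (-50 + (½)*(-49))) = √(-350 + (-50 - 49/2)) = √(-350 - 149/2) = √(-849/2) = I*√1698/2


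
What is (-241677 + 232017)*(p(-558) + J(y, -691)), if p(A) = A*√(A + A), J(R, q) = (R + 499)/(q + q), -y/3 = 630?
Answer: -6718530/691 + 32341680*I*√31 ≈ -9722.9 + 1.8007e+8*I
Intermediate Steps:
y = -1890 (y = -3*630 = -1890)
J(R, q) = (499 + R)/(2*q) (J(R, q) = (499 + R)/((2*q)) = (499 + R)*(1/(2*q)) = (499 + R)/(2*q))
p(A) = √2*A^(3/2) (p(A) = A*√(2*A) = A*(√2*√A) = √2*A^(3/2))
(-241677 + 232017)*(p(-558) + J(y, -691)) = (-241677 + 232017)*(√2*(-558)^(3/2) + (½)*(499 - 1890)/(-691)) = -9660*(√2*(-1674*I*√62) + (½)*(-1/691)*(-1391)) = -9660*(-3348*I*√31 + 1391/1382) = -9660*(1391/1382 - 3348*I*√31) = -6718530/691 + 32341680*I*√31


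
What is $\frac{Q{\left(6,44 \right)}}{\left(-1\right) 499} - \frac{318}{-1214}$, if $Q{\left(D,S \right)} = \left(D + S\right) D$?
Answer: $- \frac{102759}{302893} \approx -0.33926$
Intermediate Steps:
$Q{\left(D,S \right)} = D \left(D + S\right)$
$\frac{Q{\left(6,44 \right)}}{\left(-1\right) 499} - \frac{318}{-1214} = \frac{6 \left(6 + 44\right)}{\left(-1\right) 499} - \frac{318}{-1214} = \frac{6 \cdot 50}{-499} - - \frac{159}{607} = 300 \left(- \frac{1}{499}\right) + \frac{159}{607} = - \frac{300}{499} + \frac{159}{607} = - \frac{102759}{302893}$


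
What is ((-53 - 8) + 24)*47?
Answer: -1739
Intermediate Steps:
((-53 - 8) + 24)*47 = (-61 + 24)*47 = -37*47 = -1739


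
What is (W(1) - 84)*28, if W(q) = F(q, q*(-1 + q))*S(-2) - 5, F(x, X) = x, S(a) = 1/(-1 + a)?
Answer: -7504/3 ≈ -2501.3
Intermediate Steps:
W(q) = -5 - q/3 (W(q) = q/(-1 - 2) - 5 = q/(-3) - 5 = q*(-⅓) - 5 = -q/3 - 5 = -5 - q/3)
(W(1) - 84)*28 = ((-5 - ⅓*1) - 84)*28 = ((-5 - ⅓) - 84)*28 = (-16/3 - 84)*28 = -268/3*28 = -7504/3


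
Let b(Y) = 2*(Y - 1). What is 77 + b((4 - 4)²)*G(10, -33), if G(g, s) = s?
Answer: 143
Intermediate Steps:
b(Y) = -2 + 2*Y (b(Y) = 2*(-1 + Y) = -2 + 2*Y)
77 + b((4 - 4)²)*G(10, -33) = 77 + (-2 + 2*(4 - 4)²)*(-33) = 77 + (-2 + 2*0²)*(-33) = 77 + (-2 + 2*0)*(-33) = 77 + (-2 + 0)*(-33) = 77 - 2*(-33) = 77 + 66 = 143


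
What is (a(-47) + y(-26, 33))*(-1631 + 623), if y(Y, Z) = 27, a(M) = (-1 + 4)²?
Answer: -36288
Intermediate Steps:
a(M) = 9 (a(M) = 3² = 9)
(a(-47) + y(-26, 33))*(-1631 + 623) = (9 + 27)*(-1631 + 623) = 36*(-1008) = -36288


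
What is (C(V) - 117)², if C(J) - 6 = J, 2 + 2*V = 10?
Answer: 11449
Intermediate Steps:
V = 4 (V = -1 + (½)*10 = -1 + 5 = 4)
C(J) = 6 + J
(C(V) - 117)² = ((6 + 4) - 117)² = (10 - 117)² = (-107)² = 11449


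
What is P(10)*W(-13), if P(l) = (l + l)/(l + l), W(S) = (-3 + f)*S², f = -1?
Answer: -676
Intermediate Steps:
W(S) = -4*S² (W(S) = (-3 - 1)*S² = -4*S²)
P(l) = 1 (P(l) = (2*l)/((2*l)) = (2*l)*(1/(2*l)) = 1)
P(10)*W(-13) = 1*(-4*(-13)²) = 1*(-4*169) = 1*(-676) = -676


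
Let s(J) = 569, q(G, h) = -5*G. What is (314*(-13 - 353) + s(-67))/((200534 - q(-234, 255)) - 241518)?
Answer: 114355/42154 ≈ 2.7128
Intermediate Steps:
(314*(-13 - 353) + s(-67))/((200534 - q(-234, 255)) - 241518) = (314*(-13 - 353) + 569)/((200534 - (-5)*(-234)) - 241518) = (314*(-366) + 569)/((200534 - 1*1170) - 241518) = (-114924 + 569)/((200534 - 1170) - 241518) = -114355/(199364 - 241518) = -114355/(-42154) = -114355*(-1/42154) = 114355/42154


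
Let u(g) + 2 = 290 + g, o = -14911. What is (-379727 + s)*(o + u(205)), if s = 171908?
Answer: 2996334342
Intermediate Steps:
u(g) = 288 + g (u(g) = -2 + (290 + g) = 288 + g)
(-379727 + s)*(o + u(205)) = (-379727 + 171908)*(-14911 + (288 + 205)) = -207819*(-14911 + 493) = -207819*(-14418) = 2996334342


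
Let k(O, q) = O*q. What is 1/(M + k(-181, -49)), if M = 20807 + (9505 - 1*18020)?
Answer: 1/21161 ≈ 4.7257e-5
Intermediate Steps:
M = 12292 (M = 20807 + (9505 - 18020) = 20807 - 8515 = 12292)
1/(M + k(-181, -49)) = 1/(12292 - 181*(-49)) = 1/(12292 + 8869) = 1/21161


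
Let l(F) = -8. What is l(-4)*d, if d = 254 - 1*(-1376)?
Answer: -13040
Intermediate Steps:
d = 1630 (d = 254 + 1376 = 1630)
l(-4)*d = -8*1630 = -13040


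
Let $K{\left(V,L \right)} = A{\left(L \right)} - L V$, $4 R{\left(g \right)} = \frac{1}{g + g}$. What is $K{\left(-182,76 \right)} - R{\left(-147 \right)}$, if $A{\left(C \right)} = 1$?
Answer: $\frac{16267609}{1176} \approx 13833.0$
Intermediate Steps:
$R{\left(g \right)} = \frac{1}{8 g}$ ($R{\left(g \right)} = \frac{1}{4 \left(g + g\right)} = \frac{1}{4 \cdot 2 g} = \frac{\frac{1}{2} \frac{1}{g}}{4} = \frac{1}{8 g}$)
$K{\left(V,L \right)} = 1 - L V$
$K{\left(-182,76 \right)} - R{\left(-147 \right)} = \left(1 - 76 \left(-182\right)\right) - \frac{1}{8 \left(-147\right)} = \left(1 + 13832\right) - \frac{1}{8} \left(- \frac{1}{147}\right) = 13833 - - \frac{1}{1176} = 13833 + \frac{1}{1176} = \frac{16267609}{1176}$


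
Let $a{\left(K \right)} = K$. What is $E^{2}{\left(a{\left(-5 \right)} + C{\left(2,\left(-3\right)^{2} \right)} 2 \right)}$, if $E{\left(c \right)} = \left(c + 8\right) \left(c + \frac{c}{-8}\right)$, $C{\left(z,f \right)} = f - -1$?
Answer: $\frac{5832225}{64} \approx 91129.0$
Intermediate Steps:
$C{\left(z,f \right)} = 1 + f$ ($C{\left(z,f \right)} = f + 1 = 1 + f$)
$E{\left(c \right)} = \frac{7 c \left(8 + c\right)}{8}$ ($E{\left(c \right)} = \left(8 + c\right) \left(c + c \left(- \frac{1}{8}\right)\right) = \left(8 + c\right) \left(c - \frac{c}{8}\right) = \left(8 + c\right) \frac{7 c}{8} = \frac{7 c \left(8 + c\right)}{8}$)
$E^{2}{\left(a{\left(-5 \right)} + C{\left(2,\left(-3\right)^{2} \right)} 2 \right)} = \left(\frac{7 \left(-5 + \left(1 + \left(-3\right)^{2}\right) 2\right) \left(8 - \left(5 - \left(1 + \left(-3\right)^{2}\right) 2\right)\right)}{8}\right)^{2} = \left(\frac{7 \left(-5 + \left(1 + 9\right) 2\right) \left(8 - \left(5 - \left(1 + 9\right) 2\right)\right)}{8}\right)^{2} = \left(\frac{7 \left(-5 + 10 \cdot 2\right) \left(8 + \left(-5 + 10 \cdot 2\right)\right)}{8}\right)^{2} = \left(\frac{7 \left(-5 + 20\right) \left(8 + \left(-5 + 20\right)\right)}{8}\right)^{2} = \left(\frac{7}{8} \cdot 15 \left(8 + 15\right)\right)^{2} = \left(\frac{7}{8} \cdot 15 \cdot 23\right)^{2} = \left(\frac{2415}{8}\right)^{2} = \frac{5832225}{64}$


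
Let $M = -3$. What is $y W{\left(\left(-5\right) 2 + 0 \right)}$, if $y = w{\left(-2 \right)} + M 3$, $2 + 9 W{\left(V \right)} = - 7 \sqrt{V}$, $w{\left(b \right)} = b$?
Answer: $\frac{22}{9} + \frac{77 i \sqrt{10}}{9} \approx 2.4444 + 27.055 i$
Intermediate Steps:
$W{\left(V \right)} = - \frac{2}{9} - \frac{7 \sqrt{V}}{9}$ ($W{\left(V \right)} = - \frac{2}{9} + \frac{\left(-7\right) \sqrt{V}}{9} = - \frac{2}{9} - \frac{7 \sqrt{V}}{9}$)
$y = -11$ ($y = -2 - 9 = -11$)
$y W{\left(\left(-5\right) 2 + 0 \right)} = - 11 \left(- \frac{2}{9} - \frac{7 \sqrt{\left(-5\right) 2 + 0}}{9}\right) = - 11 \left(- \frac{2}{9} - \frac{7 \sqrt{-10 + 0}}{9}\right) = - 11 \left(- \frac{2}{9} - \frac{7 \sqrt{-10}}{9}\right) = - 11 \left(- \frac{2}{9} - \frac{7 i \sqrt{10}}{9}\right) = \frac{22}{9} + \frac{77 i \sqrt{10}}{9}$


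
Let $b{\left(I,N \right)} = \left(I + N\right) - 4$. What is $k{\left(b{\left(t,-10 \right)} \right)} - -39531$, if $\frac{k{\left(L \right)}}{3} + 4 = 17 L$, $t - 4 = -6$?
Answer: $38703$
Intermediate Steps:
$t = -2$ ($t = 4 - 6 = -2$)
$b{\left(I,N \right)} = -4 + I + N$
$k{\left(L \right)} = -12 + 51 L$ ($k{\left(L \right)} = -12 + 3 \cdot 17 L = -12 + 51 L$)
$k{\left(b{\left(t,-10 \right)} \right)} - -39531 = \left(-12 + 51 \left(-4 - 2 - 10\right)\right) - -39531 = \left(-12 + 51 \left(-16\right)\right) + 39531 = \left(-12 - 816\right) + 39531 = -828 + 39531 = 38703$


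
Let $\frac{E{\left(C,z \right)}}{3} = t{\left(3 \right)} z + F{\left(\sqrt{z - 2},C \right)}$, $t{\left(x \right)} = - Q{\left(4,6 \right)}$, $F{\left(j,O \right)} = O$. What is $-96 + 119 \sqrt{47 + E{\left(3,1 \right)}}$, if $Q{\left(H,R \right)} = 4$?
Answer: $-96 + 238 \sqrt{11} \approx 693.36$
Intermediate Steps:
$t{\left(x \right)} = -4$ ($t{\left(x \right)} = \left(-1\right) 4 = -4$)
$E{\left(C,z \right)} = - 12 z + 3 C$ ($E{\left(C,z \right)} = 3 \left(- 4 z + C\right) = 3 \left(C - 4 z\right) = - 12 z + 3 C$)
$-96 + 119 \sqrt{47 + E{\left(3,1 \right)}} = -96 + 119 \sqrt{47 + \left(\left(-12\right) 1 + 3 \cdot 3\right)} = -96 + 119 \sqrt{47 + \left(-12 + 9\right)} = -96 + 119 \sqrt{47 - 3} = -96 + 119 \sqrt{44} = -96 + 119 \cdot 2 \sqrt{11} = -96 + 238 \sqrt{11}$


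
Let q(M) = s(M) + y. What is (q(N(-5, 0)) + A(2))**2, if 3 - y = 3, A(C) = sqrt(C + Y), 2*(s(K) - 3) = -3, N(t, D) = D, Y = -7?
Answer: -11/4 + 3*I*sqrt(5) ≈ -2.75 + 6.7082*I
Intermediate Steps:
s(K) = 3/2 (s(K) = 3 + (1/2)*(-3) = 3 - 3/2 = 3/2)
A(C) = sqrt(-7 + C) (A(C) = sqrt(C - 7) = sqrt(-7 + C))
y = 0 (y = 3 - 1*3 = 3 - 3 = 0)
q(M) = 3/2 (q(M) = 3/2 + 0 = 3/2)
(q(N(-5, 0)) + A(2))**2 = (3/2 + sqrt(-7 + 2))**2 = (3/2 + sqrt(-5))**2 = (3/2 + I*sqrt(5))**2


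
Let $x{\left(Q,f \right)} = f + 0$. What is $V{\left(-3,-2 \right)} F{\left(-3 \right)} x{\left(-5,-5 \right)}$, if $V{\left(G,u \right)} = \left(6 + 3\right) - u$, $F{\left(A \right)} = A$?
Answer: $165$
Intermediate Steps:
$x{\left(Q,f \right)} = f$
$V{\left(G,u \right)} = 9 - u$
$V{\left(-3,-2 \right)} F{\left(-3 \right)} x{\left(-5,-5 \right)} = \left(9 - -2\right) \left(-3\right) \left(-5\right) = \left(9 + 2\right) \left(-3\right) \left(-5\right) = 11 \left(-3\right) \left(-5\right) = \left(-33\right) \left(-5\right) = 165$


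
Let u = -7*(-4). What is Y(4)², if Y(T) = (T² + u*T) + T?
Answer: 17424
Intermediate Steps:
u = 28
Y(T) = T² + 29*T (Y(T) = (T² + 28*T) + T = T² + 29*T)
Y(4)² = (4*(29 + 4))² = (4*33)² = 132² = 17424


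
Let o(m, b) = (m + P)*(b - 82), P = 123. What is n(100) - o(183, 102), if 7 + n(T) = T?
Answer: -6027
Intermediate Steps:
o(m, b) = (-82 + b)*(123 + m) (o(m, b) = (m + 123)*(b - 82) = (123 + m)*(-82 + b) = (-82 + b)*(123 + m))
n(T) = -7 + T
n(100) - o(183, 102) = (-7 + 100) - (-10086 - 82*183 + 123*102 + 102*183) = 93 - (-10086 - 15006 + 12546 + 18666) = 93 - 1*6120 = 93 - 6120 = -6027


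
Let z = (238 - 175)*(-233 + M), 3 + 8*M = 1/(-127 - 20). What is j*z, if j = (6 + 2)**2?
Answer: -6586800/7 ≈ -9.4097e+5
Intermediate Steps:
M = -221/588 (M = -3/8 + 1/(8*(-127 - 20)) = -3/8 + (1/8)/(-147) = -3/8 + (1/8)*(-1/147) = -3/8 - 1/1176 = -221/588 ≈ -0.37585)
z = -411675/28 (z = (238 - 175)*(-233 - 221/588) = 63*(-137225/588) = -411675/28 ≈ -14703.)
j = 64 (j = 8**2 = 64)
j*z = 64*(-411675/28) = -6586800/7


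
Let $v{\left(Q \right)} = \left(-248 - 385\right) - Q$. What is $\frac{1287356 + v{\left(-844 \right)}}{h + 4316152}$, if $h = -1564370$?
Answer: $\frac{1287567}{2751782} \approx 0.4679$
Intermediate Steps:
$v{\left(Q \right)} = -633 - Q$
$\frac{1287356 + v{\left(-844 \right)}}{h + 4316152} = \frac{1287356 - -211}{-1564370 + 4316152} = \frac{1287356 + \left(-633 + 844\right)}{2751782} = \left(1287356 + 211\right) \frac{1}{2751782} = 1287567 \cdot \frac{1}{2751782} = \frac{1287567}{2751782}$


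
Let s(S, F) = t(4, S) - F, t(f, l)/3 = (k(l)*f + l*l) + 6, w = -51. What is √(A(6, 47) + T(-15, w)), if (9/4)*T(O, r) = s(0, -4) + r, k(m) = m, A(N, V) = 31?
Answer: √163/3 ≈ 4.2557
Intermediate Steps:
t(f, l) = 18 + 3*l² + 3*f*l (t(f, l) = 3*((l*f + l*l) + 6) = 3*((f*l + l²) + 6) = 3*((l² + f*l) + 6) = 3*(6 + l² + f*l) = 18 + 3*l² + 3*f*l)
s(S, F) = 18 - F + 3*S² + 12*S (s(S, F) = (18 + 3*S² + 3*4*S) - F = (18 + 3*S² + 12*S) - F = 18 - F + 3*S² + 12*S)
T(O, r) = 88/9 + 4*r/9 (T(O, r) = 4*((18 - 1*(-4) + 3*0² + 12*0) + r)/9 = 4*((18 + 4 + 3*0 + 0) + r)/9 = 4*((18 + 4 + 0 + 0) + r)/9 = 4*(22 + r)/9 = 88/9 + 4*r/9)
√(A(6, 47) + T(-15, w)) = √(31 + (88/9 + (4/9)*(-51))) = √(31 + (88/9 - 68/3)) = √(31 - 116/9) = √(163/9) = √163/3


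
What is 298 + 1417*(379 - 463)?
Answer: -118730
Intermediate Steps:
298 + 1417*(379 - 463) = 298 + 1417*(-84) = 298 - 119028 = -118730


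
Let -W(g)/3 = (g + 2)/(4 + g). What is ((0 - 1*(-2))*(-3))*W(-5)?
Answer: 54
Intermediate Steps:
W(g) = -3*(2 + g)/(4 + g) (W(g) = -3*(g + 2)/(4 + g) = -3*(2 + g)/(4 + g))
((0 - 1*(-2))*(-3))*W(-5) = ((0 - 1*(-2))*(-3))*(3*(-2 - 1*(-5))/(4 - 5)) = ((0 + 2)*(-3))*(3*(-2 + 5)/(-1)) = (2*(-3))*(3*(-1)*3) = -6*(-9) = 54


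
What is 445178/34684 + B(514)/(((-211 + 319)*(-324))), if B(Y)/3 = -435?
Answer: 433970311/33712848 ≈ 12.873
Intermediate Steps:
B(Y) = -1305 (B(Y) = 3*(-435) = -1305)
445178/34684 + B(514)/(((-211 + 319)*(-324))) = 445178/34684 - 1305*(-1/(324*(-211 + 319))) = 445178*(1/34684) - 1305/(108*(-324)) = 222589/17342 - 1305/(-34992) = 222589/17342 - 1305*(-1/34992) = 222589/17342 + 145/3888 = 433970311/33712848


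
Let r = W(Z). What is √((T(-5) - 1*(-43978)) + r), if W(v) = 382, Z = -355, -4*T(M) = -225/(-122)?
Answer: √2640989510/244 ≈ 210.62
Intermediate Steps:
T(M) = -225/488 (T(M) = -(-225)/(4*(-122)) = -(-225)*(-1)/(4*122) = -¼*225/122 = -225/488)
r = 382
√((T(-5) - 1*(-43978)) + r) = √((-225/488 - 1*(-43978)) + 382) = √((-225/488 + 43978) + 382) = √(21461039/488 + 382) = √(21647455/488) = √2640989510/244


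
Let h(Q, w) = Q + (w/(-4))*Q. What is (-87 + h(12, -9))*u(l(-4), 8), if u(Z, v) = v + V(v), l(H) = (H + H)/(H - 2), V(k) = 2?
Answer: -480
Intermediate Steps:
h(Q, w) = Q - Q*w/4 (h(Q, w) = Q + (w*(-¼))*Q = Q + (-w/4)*Q = Q - Q*w/4)
l(H) = 2*H/(-2 + H) (l(H) = (2*H)/(-2 + H) = 2*H/(-2 + H))
u(Z, v) = 2 + v (u(Z, v) = v + 2 = 2 + v)
(-87 + h(12, -9))*u(l(-4), 8) = (-87 + (¼)*12*(4 - 1*(-9)))*(2 + 8) = (-87 + (¼)*12*(4 + 9))*10 = (-87 + (¼)*12*13)*10 = (-87 + 39)*10 = -48*10 = -480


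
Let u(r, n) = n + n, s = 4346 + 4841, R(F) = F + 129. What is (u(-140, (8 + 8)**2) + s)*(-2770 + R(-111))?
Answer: -26691648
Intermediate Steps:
R(F) = 129 + F
s = 9187
u(r, n) = 2*n
(u(-140, (8 + 8)**2) + s)*(-2770 + R(-111)) = (2*(8 + 8)**2 + 9187)*(-2770 + (129 - 111)) = (2*16**2 + 9187)*(-2770 + 18) = (2*256 + 9187)*(-2752) = (512 + 9187)*(-2752) = 9699*(-2752) = -26691648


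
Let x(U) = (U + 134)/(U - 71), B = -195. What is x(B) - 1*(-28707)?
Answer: 7636123/266 ≈ 28707.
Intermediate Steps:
x(U) = (134 + U)/(-71 + U)
x(B) - 1*(-28707) = (134 - 195)/(-71 - 195) - 1*(-28707) = -61/(-266) + 28707 = -1/266*(-61) + 28707 = 61/266 + 28707 = 7636123/266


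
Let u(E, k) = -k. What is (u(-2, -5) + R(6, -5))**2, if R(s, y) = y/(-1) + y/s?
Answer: 3025/36 ≈ 84.028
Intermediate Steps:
R(s, y) = -y + y/s (R(s, y) = y*(-1) + y/s = -y + y/s)
(u(-2, -5) + R(6, -5))**2 = (-1*(-5) + (-1*(-5) - 5/6))**2 = (5 + (5 - 5*1/6))**2 = (5 + (5 - 5/6))**2 = (5 + 25/6)**2 = (55/6)**2 = 3025/36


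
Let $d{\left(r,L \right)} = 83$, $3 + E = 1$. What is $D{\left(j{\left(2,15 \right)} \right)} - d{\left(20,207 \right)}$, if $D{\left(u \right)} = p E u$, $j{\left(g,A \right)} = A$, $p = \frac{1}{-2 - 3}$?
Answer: $-77$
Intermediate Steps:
$E = -2$ ($E = -3 + 1 = -2$)
$p = - \frac{1}{5}$ ($p = \frac{1}{-5} = - \frac{1}{5} \approx -0.2$)
$D{\left(u \right)} = \frac{2 u}{5}$ ($D{\left(u \right)} = \left(- \frac{1}{5}\right) \left(-2\right) u = \frac{2 u}{5}$)
$D{\left(j{\left(2,15 \right)} \right)} - d{\left(20,207 \right)} = \frac{2}{5} \cdot 15 - 83 = 6 - 83 = -77$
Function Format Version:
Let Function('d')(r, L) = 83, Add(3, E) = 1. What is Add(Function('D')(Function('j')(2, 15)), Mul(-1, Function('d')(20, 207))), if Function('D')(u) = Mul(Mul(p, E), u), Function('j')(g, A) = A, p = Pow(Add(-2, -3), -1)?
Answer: -77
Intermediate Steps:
E = -2 (E = Add(-3, 1) = -2)
p = Rational(-1, 5) (p = Pow(-5, -1) = Rational(-1, 5) ≈ -0.20000)
Function('D')(u) = Mul(Rational(2, 5), u) (Function('D')(u) = Mul(Mul(Rational(-1, 5), -2), u) = Mul(Rational(2, 5), u))
Add(Function('D')(Function('j')(2, 15)), Mul(-1, Function('d')(20, 207))) = Add(Mul(Rational(2, 5), 15), Mul(-1, 83)) = Add(6, -83) = -77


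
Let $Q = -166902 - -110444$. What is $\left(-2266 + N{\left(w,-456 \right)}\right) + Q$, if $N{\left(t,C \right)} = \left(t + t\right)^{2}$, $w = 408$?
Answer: $607132$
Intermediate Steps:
$N{\left(t,C \right)} = 4 t^{2}$ ($N{\left(t,C \right)} = \left(2 t\right)^{2} = 4 t^{2}$)
$Q = -56458$ ($Q = -166902 + 110444 = -56458$)
$\left(-2266 + N{\left(w,-456 \right)}\right) + Q = \left(-2266 + 4 \cdot 408^{2}\right) - 56458 = \left(-2266 + 4 \cdot 166464\right) - 56458 = \left(-2266 + 665856\right) - 56458 = 663590 - 56458 = 607132$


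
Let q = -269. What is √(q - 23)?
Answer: 2*I*√73 ≈ 17.088*I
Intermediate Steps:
√(q - 23) = √(-269 - 23) = √(-292) = 2*I*√73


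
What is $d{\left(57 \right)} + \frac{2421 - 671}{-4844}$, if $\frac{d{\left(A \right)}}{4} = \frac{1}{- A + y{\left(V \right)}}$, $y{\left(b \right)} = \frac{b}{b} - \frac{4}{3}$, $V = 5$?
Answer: $- \frac{6413}{14878} \approx -0.43104$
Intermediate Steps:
$y{\left(b \right)} = - \frac{1}{3}$ ($y{\left(b \right)} = 1 - \frac{4}{3} = - \frac{1}{3}$)
$d{\left(A \right)} = \frac{4}{- \frac{1}{3} - A}$ ($d{\left(A \right)} = \frac{4}{- A - \frac{1}{3}} = \frac{4}{- \frac{1}{3} - A}$)
$d{\left(57 \right)} + \frac{2421 - 671}{-4844} = - \frac{12}{1 + 3 \cdot 57} + \frac{2421 - 671}{-4844} = - \frac{12}{1 + 171} + \left(2421 - 671\right) \left(- \frac{1}{4844}\right) = - \frac{12}{172} + 1750 \left(- \frac{1}{4844}\right) = \left(-12\right) \frac{1}{172} - \frac{125}{346} = - \frac{3}{43} - \frac{125}{346} = - \frac{6413}{14878}$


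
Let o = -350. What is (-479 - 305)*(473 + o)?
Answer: -96432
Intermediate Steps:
(-479 - 305)*(473 + o) = (-479 - 305)*(473 - 350) = -784*123 = -96432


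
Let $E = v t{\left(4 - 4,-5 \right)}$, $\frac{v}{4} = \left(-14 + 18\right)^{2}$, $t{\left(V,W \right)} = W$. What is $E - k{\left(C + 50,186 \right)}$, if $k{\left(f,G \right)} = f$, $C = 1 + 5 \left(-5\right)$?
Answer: $-346$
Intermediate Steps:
$v = 64$ ($v = 4 \left(-14 + 18\right)^{2} = 4 \cdot 4^{2} = 4 \cdot 16 = 64$)
$C = -24$ ($C = 1 - 25 = -24$)
$E = -320$ ($E = 64 \left(-5\right) = -320$)
$E - k{\left(C + 50,186 \right)} = -320 - \left(-24 + 50\right) = -320 - 26 = -346$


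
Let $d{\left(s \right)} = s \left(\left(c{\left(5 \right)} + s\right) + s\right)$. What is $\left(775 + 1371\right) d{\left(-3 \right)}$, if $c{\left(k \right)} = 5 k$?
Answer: $-122322$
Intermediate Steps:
$d{\left(s \right)} = s \left(25 + 2 s\right)$ ($d{\left(s \right)} = s \left(\left(5 \cdot 5 + s\right) + s\right) = s \left(\left(25 + s\right) + s\right) = s \left(25 + 2 s\right)$)
$\left(775 + 1371\right) d{\left(-3 \right)} = \left(775 + 1371\right) \left(- 3 \left(25 + 2 \left(-3\right)\right)\right) = 2146 \left(- 3 \left(25 - 6\right)\right) = 2146 \left(\left(-3\right) 19\right) = 2146 \left(-57\right) = -122322$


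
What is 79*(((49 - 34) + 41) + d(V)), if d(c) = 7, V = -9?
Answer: 4977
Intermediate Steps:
79*(((49 - 34) + 41) + d(V)) = 79*(((49 - 34) + 41) + 7) = 79*((15 + 41) + 7) = 79*(56 + 7) = 79*63 = 4977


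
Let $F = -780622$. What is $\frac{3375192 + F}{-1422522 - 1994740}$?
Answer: $- \frac{1297285}{1708631} \approx -0.75925$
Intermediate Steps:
$\frac{3375192 + F}{-1422522 - 1994740} = \frac{3375192 - 780622}{-1422522 - 1994740} = \frac{2594570}{-3417262} = 2594570 \left(- \frac{1}{3417262}\right) = - \frac{1297285}{1708631}$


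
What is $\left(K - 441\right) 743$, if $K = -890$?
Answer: $-988933$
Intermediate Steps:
$\left(K - 441\right) 743 = \left(-890 - 441\right) 743 = \left(-1331\right) 743 = -988933$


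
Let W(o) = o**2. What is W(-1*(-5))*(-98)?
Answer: -2450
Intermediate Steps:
W(-1*(-5))*(-98) = (-1*(-5))**2*(-98) = 5**2*(-98) = 25*(-98) = -2450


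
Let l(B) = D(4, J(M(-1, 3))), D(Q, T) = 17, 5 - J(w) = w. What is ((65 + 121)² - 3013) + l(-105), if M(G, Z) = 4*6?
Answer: 31600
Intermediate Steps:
M(G, Z) = 24
J(w) = 5 - w
l(B) = 17
((65 + 121)² - 3013) + l(-105) = ((65 + 121)² - 3013) + 17 = (186² - 3013) + 17 = (34596 - 3013) + 17 = 31583 + 17 = 31600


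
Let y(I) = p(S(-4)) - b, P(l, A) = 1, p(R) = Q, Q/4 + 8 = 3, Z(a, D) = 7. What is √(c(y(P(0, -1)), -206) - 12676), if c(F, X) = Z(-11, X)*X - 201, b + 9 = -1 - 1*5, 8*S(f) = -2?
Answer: 3*I*√1591 ≈ 119.66*I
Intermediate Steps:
S(f) = -¼ (S(f) = (⅛)*(-2) = -¼)
Q = -20 (Q = -32 + 4*3 = -32 + 12 = -20)
p(R) = -20
b = -15 (b = -9 + (-1 - 1*5) = -9 + (-1 - 5) = -9 - 6 = -15)
y(I) = -5 (y(I) = -20 - 1*(-15) = -20 + 15 = -5)
c(F, X) = -201 + 7*X (c(F, X) = 7*X - 201 = -201 + 7*X)
√(c(y(P(0, -1)), -206) - 12676) = √((-201 + 7*(-206)) - 12676) = √((-201 - 1442) - 12676) = √(-1643 - 12676) = √(-14319) = 3*I*√1591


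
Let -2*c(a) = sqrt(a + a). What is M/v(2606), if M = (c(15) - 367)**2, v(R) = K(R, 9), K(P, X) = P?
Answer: (734 + sqrt(30))**2/10424 ≈ 52.458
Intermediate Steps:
c(a) = -sqrt(2)*sqrt(a)/2 (c(a) = -sqrt(a + a)/2 = -sqrt(2)*sqrt(a)/2)
v(R) = R
M = (-367 - sqrt(30)/2)**2 (M = (-sqrt(2)*sqrt(15)/2 - 367)**2 = (-sqrt(30)/2 - 367)**2 = (-367 - sqrt(30)/2)**2 ≈ 1.3671e+5)
M/v(2606) = ((734 + sqrt(30))**2/4)/2606 = ((734 + sqrt(30))**2/4)*(1/2606) = (734 + sqrt(30))**2/10424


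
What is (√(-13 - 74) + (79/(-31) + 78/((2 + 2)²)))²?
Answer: -5017919/61504 + 577*I*√87/124 ≈ -81.587 + 43.402*I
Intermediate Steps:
(√(-13 - 74) + (79/(-31) + 78/((2 + 2)²)))² = (√(-87) + (79*(-1/31) + 78/(4²)))² = (I*√87 + (-79/31 + 78/16))² = (I*√87 + (-79/31 + 78*(1/16)))² = (I*√87 + (-79/31 + 39/8))² = (I*√87 + 577/248)² = (577/248 + I*√87)²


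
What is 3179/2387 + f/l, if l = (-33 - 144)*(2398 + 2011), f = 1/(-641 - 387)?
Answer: 231848517373/174086948868 ≈ 1.3318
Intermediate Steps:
f = -1/1028 (f = 1/(-1028) = -1/1028 ≈ -0.00097276)
l = -780393 (l = -177*4409 = -780393)
3179/2387 + f/l = 3179/2387 - 1/1028/(-780393) = 3179*(1/2387) - 1/1028*(-1/780393) = 289/217 + 1/802244004 = 231848517373/174086948868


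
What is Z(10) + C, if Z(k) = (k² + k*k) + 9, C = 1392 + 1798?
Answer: 3399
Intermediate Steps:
C = 3190
Z(k) = 9 + 2*k² (Z(k) = (k² + k²) + 9 = 2*k² + 9 = 9 + 2*k²)
Z(10) + C = (9 + 2*10²) + 3190 = (9 + 2*100) + 3190 = (9 + 200) + 3190 = 209 + 3190 = 3399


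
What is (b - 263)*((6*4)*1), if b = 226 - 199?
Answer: -5664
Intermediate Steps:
b = 27
(b - 263)*((6*4)*1) = (27 - 263)*((6*4)*1) = -5664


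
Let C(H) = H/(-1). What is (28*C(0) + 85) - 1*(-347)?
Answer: 432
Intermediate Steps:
C(H) = -H (C(H) = H*(-1) = -H)
(28*C(0) + 85) - 1*(-347) = (28*(-1*0) + 85) - 1*(-347) = (28*0 + 85) + 347 = (0 + 85) + 347 = 85 + 347 = 432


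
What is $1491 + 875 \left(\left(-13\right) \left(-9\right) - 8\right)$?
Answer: $96866$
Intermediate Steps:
$1491 + 875 \left(\left(-13\right) \left(-9\right) - 8\right) = 1491 + 875 \left(117 - 8\right) = 1491 + 875 \cdot 109 = 1491 + 95375 = 96866$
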